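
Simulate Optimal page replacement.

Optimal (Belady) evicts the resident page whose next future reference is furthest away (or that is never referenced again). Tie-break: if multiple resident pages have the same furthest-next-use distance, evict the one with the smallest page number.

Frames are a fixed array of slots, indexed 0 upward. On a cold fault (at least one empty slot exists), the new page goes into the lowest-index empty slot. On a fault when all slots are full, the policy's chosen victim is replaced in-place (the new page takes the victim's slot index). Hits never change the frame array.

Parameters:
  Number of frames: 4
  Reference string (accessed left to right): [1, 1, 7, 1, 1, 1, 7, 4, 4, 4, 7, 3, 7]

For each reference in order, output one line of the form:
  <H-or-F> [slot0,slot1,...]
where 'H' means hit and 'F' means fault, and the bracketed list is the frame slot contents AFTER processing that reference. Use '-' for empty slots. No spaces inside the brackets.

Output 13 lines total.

F [1,-,-,-]
H [1,-,-,-]
F [1,7,-,-]
H [1,7,-,-]
H [1,7,-,-]
H [1,7,-,-]
H [1,7,-,-]
F [1,7,4,-]
H [1,7,4,-]
H [1,7,4,-]
H [1,7,4,-]
F [1,7,4,3]
H [1,7,4,3]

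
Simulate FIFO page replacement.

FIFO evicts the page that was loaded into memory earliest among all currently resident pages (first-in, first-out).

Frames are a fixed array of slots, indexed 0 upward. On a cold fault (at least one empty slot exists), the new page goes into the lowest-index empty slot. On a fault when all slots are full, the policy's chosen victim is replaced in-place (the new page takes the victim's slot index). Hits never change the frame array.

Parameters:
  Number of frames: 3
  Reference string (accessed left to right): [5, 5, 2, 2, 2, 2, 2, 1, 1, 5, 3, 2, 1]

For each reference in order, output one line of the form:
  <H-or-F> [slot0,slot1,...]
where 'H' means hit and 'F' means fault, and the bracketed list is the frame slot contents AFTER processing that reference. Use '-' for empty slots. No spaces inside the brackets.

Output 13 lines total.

F [5,-,-]
H [5,-,-]
F [5,2,-]
H [5,2,-]
H [5,2,-]
H [5,2,-]
H [5,2,-]
F [5,2,1]
H [5,2,1]
H [5,2,1]
F [3,2,1]
H [3,2,1]
H [3,2,1]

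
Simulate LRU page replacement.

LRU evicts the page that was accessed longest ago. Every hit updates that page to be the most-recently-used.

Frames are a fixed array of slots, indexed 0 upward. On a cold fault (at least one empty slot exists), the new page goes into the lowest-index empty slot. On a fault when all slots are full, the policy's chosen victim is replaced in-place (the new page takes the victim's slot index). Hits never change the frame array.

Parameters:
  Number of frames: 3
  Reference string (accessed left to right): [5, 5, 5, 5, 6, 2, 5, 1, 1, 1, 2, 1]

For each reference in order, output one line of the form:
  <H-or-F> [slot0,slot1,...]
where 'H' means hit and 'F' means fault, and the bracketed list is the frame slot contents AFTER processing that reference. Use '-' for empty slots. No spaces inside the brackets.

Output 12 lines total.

F [5,-,-]
H [5,-,-]
H [5,-,-]
H [5,-,-]
F [5,6,-]
F [5,6,2]
H [5,6,2]
F [5,1,2]
H [5,1,2]
H [5,1,2]
H [5,1,2]
H [5,1,2]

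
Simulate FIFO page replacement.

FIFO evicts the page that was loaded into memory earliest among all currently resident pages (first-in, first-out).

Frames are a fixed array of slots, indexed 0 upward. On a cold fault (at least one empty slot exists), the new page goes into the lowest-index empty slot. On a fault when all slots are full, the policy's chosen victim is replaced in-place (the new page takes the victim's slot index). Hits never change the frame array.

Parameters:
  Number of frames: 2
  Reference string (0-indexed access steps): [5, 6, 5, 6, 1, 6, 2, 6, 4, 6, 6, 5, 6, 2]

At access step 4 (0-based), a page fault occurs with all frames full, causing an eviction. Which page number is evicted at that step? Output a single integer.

Step 0: ref 5 -> FAULT, frames=[5,-]
Step 1: ref 6 -> FAULT, frames=[5,6]
Step 2: ref 5 -> HIT, frames=[5,6]
Step 3: ref 6 -> HIT, frames=[5,6]
Step 4: ref 1 -> FAULT, evict 5, frames=[1,6]
At step 4: evicted page 5

Answer: 5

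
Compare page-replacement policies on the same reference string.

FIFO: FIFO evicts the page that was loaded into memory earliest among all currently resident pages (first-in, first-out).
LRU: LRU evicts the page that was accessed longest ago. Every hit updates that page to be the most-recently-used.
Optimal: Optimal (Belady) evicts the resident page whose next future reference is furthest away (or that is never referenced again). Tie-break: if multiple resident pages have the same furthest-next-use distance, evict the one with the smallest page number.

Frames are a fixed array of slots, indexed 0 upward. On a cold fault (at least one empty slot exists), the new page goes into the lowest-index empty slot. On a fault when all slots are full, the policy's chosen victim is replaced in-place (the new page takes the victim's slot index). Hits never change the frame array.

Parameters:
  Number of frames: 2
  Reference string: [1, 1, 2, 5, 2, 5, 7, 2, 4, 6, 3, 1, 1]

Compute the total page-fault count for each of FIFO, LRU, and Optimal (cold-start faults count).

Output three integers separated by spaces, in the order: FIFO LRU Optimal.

--- FIFO ---
  step 0: ref 1 -> FAULT, frames=[1,-] (faults so far: 1)
  step 1: ref 1 -> HIT, frames=[1,-] (faults so far: 1)
  step 2: ref 2 -> FAULT, frames=[1,2] (faults so far: 2)
  step 3: ref 5 -> FAULT, evict 1, frames=[5,2] (faults so far: 3)
  step 4: ref 2 -> HIT, frames=[5,2] (faults so far: 3)
  step 5: ref 5 -> HIT, frames=[5,2] (faults so far: 3)
  step 6: ref 7 -> FAULT, evict 2, frames=[5,7] (faults so far: 4)
  step 7: ref 2 -> FAULT, evict 5, frames=[2,7] (faults so far: 5)
  step 8: ref 4 -> FAULT, evict 7, frames=[2,4] (faults so far: 6)
  step 9: ref 6 -> FAULT, evict 2, frames=[6,4] (faults so far: 7)
  step 10: ref 3 -> FAULT, evict 4, frames=[6,3] (faults so far: 8)
  step 11: ref 1 -> FAULT, evict 6, frames=[1,3] (faults so far: 9)
  step 12: ref 1 -> HIT, frames=[1,3] (faults so far: 9)
  FIFO total faults: 9
--- LRU ---
  step 0: ref 1 -> FAULT, frames=[1,-] (faults so far: 1)
  step 1: ref 1 -> HIT, frames=[1,-] (faults so far: 1)
  step 2: ref 2 -> FAULT, frames=[1,2] (faults so far: 2)
  step 3: ref 5 -> FAULT, evict 1, frames=[5,2] (faults so far: 3)
  step 4: ref 2 -> HIT, frames=[5,2] (faults so far: 3)
  step 5: ref 5 -> HIT, frames=[5,2] (faults so far: 3)
  step 6: ref 7 -> FAULT, evict 2, frames=[5,7] (faults so far: 4)
  step 7: ref 2 -> FAULT, evict 5, frames=[2,7] (faults so far: 5)
  step 8: ref 4 -> FAULT, evict 7, frames=[2,4] (faults so far: 6)
  step 9: ref 6 -> FAULT, evict 2, frames=[6,4] (faults so far: 7)
  step 10: ref 3 -> FAULT, evict 4, frames=[6,3] (faults so far: 8)
  step 11: ref 1 -> FAULT, evict 6, frames=[1,3] (faults so far: 9)
  step 12: ref 1 -> HIT, frames=[1,3] (faults so far: 9)
  LRU total faults: 9
--- Optimal ---
  step 0: ref 1 -> FAULT, frames=[1,-] (faults so far: 1)
  step 1: ref 1 -> HIT, frames=[1,-] (faults so far: 1)
  step 2: ref 2 -> FAULT, frames=[1,2] (faults so far: 2)
  step 3: ref 5 -> FAULT, evict 1, frames=[5,2] (faults so far: 3)
  step 4: ref 2 -> HIT, frames=[5,2] (faults so far: 3)
  step 5: ref 5 -> HIT, frames=[5,2] (faults so far: 3)
  step 6: ref 7 -> FAULT, evict 5, frames=[7,2] (faults so far: 4)
  step 7: ref 2 -> HIT, frames=[7,2] (faults so far: 4)
  step 8: ref 4 -> FAULT, evict 2, frames=[7,4] (faults so far: 5)
  step 9: ref 6 -> FAULT, evict 4, frames=[7,6] (faults so far: 6)
  step 10: ref 3 -> FAULT, evict 6, frames=[7,3] (faults so far: 7)
  step 11: ref 1 -> FAULT, evict 3, frames=[7,1] (faults so far: 8)
  step 12: ref 1 -> HIT, frames=[7,1] (faults so far: 8)
  Optimal total faults: 8

Answer: 9 9 8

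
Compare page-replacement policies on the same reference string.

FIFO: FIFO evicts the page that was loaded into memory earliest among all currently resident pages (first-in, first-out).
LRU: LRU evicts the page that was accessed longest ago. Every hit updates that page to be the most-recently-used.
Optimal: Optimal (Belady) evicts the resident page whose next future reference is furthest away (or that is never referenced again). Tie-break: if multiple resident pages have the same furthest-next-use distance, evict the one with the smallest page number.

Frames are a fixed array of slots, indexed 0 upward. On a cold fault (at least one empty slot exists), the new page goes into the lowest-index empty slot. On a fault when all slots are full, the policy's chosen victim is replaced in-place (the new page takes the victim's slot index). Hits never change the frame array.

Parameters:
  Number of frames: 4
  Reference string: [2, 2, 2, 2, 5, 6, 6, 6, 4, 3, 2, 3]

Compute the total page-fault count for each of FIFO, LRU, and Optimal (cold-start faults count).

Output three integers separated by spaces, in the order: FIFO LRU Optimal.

--- FIFO ---
  step 0: ref 2 -> FAULT, frames=[2,-,-,-] (faults so far: 1)
  step 1: ref 2 -> HIT, frames=[2,-,-,-] (faults so far: 1)
  step 2: ref 2 -> HIT, frames=[2,-,-,-] (faults so far: 1)
  step 3: ref 2 -> HIT, frames=[2,-,-,-] (faults so far: 1)
  step 4: ref 5 -> FAULT, frames=[2,5,-,-] (faults so far: 2)
  step 5: ref 6 -> FAULT, frames=[2,5,6,-] (faults so far: 3)
  step 6: ref 6 -> HIT, frames=[2,5,6,-] (faults so far: 3)
  step 7: ref 6 -> HIT, frames=[2,5,6,-] (faults so far: 3)
  step 8: ref 4 -> FAULT, frames=[2,5,6,4] (faults so far: 4)
  step 9: ref 3 -> FAULT, evict 2, frames=[3,5,6,4] (faults so far: 5)
  step 10: ref 2 -> FAULT, evict 5, frames=[3,2,6,4] (faults so far: 6)
  step 11: ref 3 -> HIT, frames=[3,2,6,4] (faults so far: 6)
  FIFO total faults: 6
--- LRU ---
  step 0: ref 2 -> FAULT, frames=[2,-,-,-] (faults so far: 1)
  step 1: ref 2 -> HIT, frames=[2,-,-,-] (faults so far: 1)
  step 2: ref 2 -> HIT, frames=[2,-,-,-] (faults so far: 1)
  step 3: ref 2 -> HIT, frames=[2,-,-,-] (faults so far: 1)
  step 4: ref 5 -> FAULT, frames=[2,5,-,-] (faults so far: 2)
  step 5: ref 6 -> FAULT, frames=[2,5,6,-] (faults so far: 3)
  step 6: ref 6 -> HIT, frames=[2,5,6,-] (faults so far: 3)
  step 7: ref 6 -> HIT, frames=[2,5,6,-] (faults so far: 3)
  step 8: ref 4 -> FAULT, frames=[2,5,6,4] (faults so far: 4)
  step 9: ref 3 -> FAULT, evict 2, frames=[3,5,6,4] (faults so far: 5)
  step 10: ref 2 -> FAULT, evict 5, frames=[3,2,6,4] (faults so far: 6)
  step 11: ref 3 -> HIT, frames=[3,2,6,4] (faults so far: 6)
  LRU total faults: 6
--- Optimal ---
  step 0: ref 2 -> FAULT, frames=[2,-,-,-] (faults so far: 1)
  step 1: ref 2 -> HIT, frames=[2,-,-,-] (faults so far: 1)
  step 2: ref 2 -> HIT, frames=[2,-,-,-] (faults so far: 1)
  step 3: ref 2 -> HIT, frames=[2,-,-,-] (faults so far: 1)
  step 4: ref 5 -> FAULT, frames=[2,5,-,-] (faults so far: 2)
  step 5: ref 6 -> FAULT, frames=[2,5,6,-] (faults so far: 3)
  step 6: ref 6 -> HIT, frames=[2,5,6,-] (faults so far: 3)
  step 7: ref 6 -> HIT, frames=[2,5,6,-] (faults so far: 3)
  step 8: ref 4 -> FAULT, frames=[2,5,6,4] (faults so far: 4)
  step 9: ref 3 -> FAULT, evict 4, frames=[2,5,6,3] (faults so far: 5)
  step 10: ref 2 -> HIT, frames=[2,5,6,3] (faults so far: 5)
  step 11: ref 3 -> HIT, frames=[2,5,6,3] (faults so far: 5)
  Optimal total faults: 5

Answer: 6 6 5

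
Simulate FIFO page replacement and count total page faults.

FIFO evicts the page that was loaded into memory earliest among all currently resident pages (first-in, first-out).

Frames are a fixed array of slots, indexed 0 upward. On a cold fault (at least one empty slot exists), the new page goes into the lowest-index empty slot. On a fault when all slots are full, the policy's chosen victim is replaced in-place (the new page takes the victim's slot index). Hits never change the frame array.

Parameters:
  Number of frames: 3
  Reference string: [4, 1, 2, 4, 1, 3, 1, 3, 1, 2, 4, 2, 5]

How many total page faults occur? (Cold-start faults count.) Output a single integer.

Step 0: ref 4 → FAULT, frames=[4,-,-]
Step 1: ref 1 → FAULT, frames=[4,1,-]
Step 2: ref 2 → FAULT, frames=[4,1,2]
Step 3: ref 4 → HIT, frames=[4,1,2]
Step 4: ref 1 → HIT, frames=[4,1,2]
Step 5: ref 3 → FAULT (evict 4), frames=[3,1,2]
Step 6: ref 1 → HIT, frames=[3,1,2]
Step 7: ref 3 → HIT, frames=[3,1,2]
Step 8: ref 1 → HIT, frames=[3,1,2]
Step 9: ref 2 → HIT, frames=[3,1,2]
Step 10: ref 4 → FAULT (evict 1), frames=[3,4,2]
Step 11: ref 2 → HIT, frames=[3,4,2]
Step 12: ref 5 → FAULT (evict 2), frames=[3,4,5]
Total faults: 6

Answer: 6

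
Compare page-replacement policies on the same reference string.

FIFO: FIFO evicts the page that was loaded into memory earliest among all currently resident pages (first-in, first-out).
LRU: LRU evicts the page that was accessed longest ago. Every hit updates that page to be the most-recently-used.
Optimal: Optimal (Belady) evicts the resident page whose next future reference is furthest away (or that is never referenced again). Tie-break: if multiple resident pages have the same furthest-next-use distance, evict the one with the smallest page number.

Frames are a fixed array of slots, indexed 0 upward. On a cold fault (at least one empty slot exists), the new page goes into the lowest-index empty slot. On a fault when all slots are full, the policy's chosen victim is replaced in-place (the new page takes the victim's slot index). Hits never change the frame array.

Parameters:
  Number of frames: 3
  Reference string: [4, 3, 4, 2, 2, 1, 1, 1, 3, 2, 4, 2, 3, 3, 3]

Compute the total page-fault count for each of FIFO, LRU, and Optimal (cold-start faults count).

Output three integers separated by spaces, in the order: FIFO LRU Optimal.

--- FIFO ---
  step 0: ref 4 -> FAULT, frames=[4,-,-] (faults so far: 1)
  step 1: ref 3 -> FAULT, frames=[4,3,-] (faults so far: 2)
  step 2: ref 4 -> HIT, frames=[4,3,-] (faults so far: 2)
  step 3: ref 2 -> FAULT, frames=[4,3,2] (faults so far: 3)
  step 4: ref 2 -> HIT, frames=[4,3,2] (faults so far: 3)
  step 5: ref 1 -> FAULT, evict 4, frames=[1,3,2] (faults so far: 4)
  step 6: ref 1 -> HIT, frames=[1,3,2] (faults so far: 4)
  step 7: ref 1 -> HIT, frames=[1,3,2] (faults so far: 4)
  step 8: ref 3 -> HIT, frames=[1,3,2] (faults so far: 4)
  step 9: ref 2 -> HIT, frames=[1,3,2] (faults so far: 4)
  step 10: ref 4 -> FAULT, evict 3, frames=[1,4,2] (faults so far: 5)
  step 11: ref 2 -> HIT, frames=[1,4,2] (faults so far: 5)
  step 12: ref 3 -> FAULT, evict 2, frames=[1,4,3] (faults so far: 6)
  step 13: ref 3 -> HIT, frames=[1,4,3] (faults so far: 6)
  step 14: ref 3 -> HIT, frames=[1,4,3] (faults so far: 6)
  FIFO total faults: 6
--- LRU ---
  step 0: ref 4 -> FAULT, frames=[4,-,-] (faults so far: 1)
  step 1: ref 3 -> FAULT, frames=[4,3,-] (faults so far: 2)
  step 2: ref 4 -> HIT, frames=[4,3,-] (faults so far: 2)
  step 3: ref 2 -> FAULT, frames=[4,3,2] (faults so far: 3)
  step 4: ref 2 -> HIT, frames=[4,3,2] (faults so far: 3)
  step 5: ref 1 -> FAULT, evict 3, frames=[4,1,2] (faults so far: 4)
  step 6: ref 1 -> HIT, frames=[4,1,2] (faults so far: 4)
  step 7: ref 1 -> HIT, frames=[4,1,2] (faults so far: 4)
  step 8: ref 3 -> FAULT, evict 4, frames=[3,1,2] (faults so far: 5)
  step 9: ref 2 -> HIT, frames=[3,1,2] (faults so far: 5)
  step 10: ref 4 -> FAULT, evict 1, frames=[3,4,2] (faults so far: 6)
  step 11: ref 2 -> HIT, frames=[3,4,2] (faults so far: 6)
  step 12: ref 3 -> HIT, frames=[3,4,2] (faults so far: 6)
  step 13: ref 3 -> HIT, frames=[3,4,2] (faults so far: 6)
  step 14: ref 3 -> HIT, frames=[3,4,2] (faults so far: 6)
  LRU total faults: 6
--- Optimal ---
  step 0: ref 4 -> FAULT, frames=[4,-,-] (faults so far: 1)
  step 1: ref 3 -> FAULT, frames=[4,3,-] (faults so far: 2)
  step 2: ref 4 -> HIT, frames=[4,3,-] (faults so far: 2)
  step 3: ref 2 -> FAULT, frames=[4,3,2] (faults so far: 3)
  step 4: ref 2 -> HIT, frames=[4,3,2] (faults so far: 3)
  step 5: ref 1 -> FAULT, evict 4, frames=[1,3,2] (faults so far: 4)
  step 6: ref 1 -> HIT, frames=[1,3,2] (faults so far: 4)
  step 7: ref 1 -> HIT, frames=[1,3,2] (faults so far: 4)
  step 8: ref 3 -> HIT, frames=[1,3,2] (faults so far: 4)
  step 9: ref 2 -> HIT, frames=[1,3,2] (faults so far: 4)
  step 10: ref 4 -> FAULT, evict 1, frames=[4,3,2] (faults so far: 5)
  step 11: ref 2 -> HIT, frames=[4,3,2] (faults so far: 5)
  step 12: ref 3 -> HIT, frames=[4,3,2] (faults so far: 5)
  step 13: ref 3 -> HIT, frames=[4,3,2] (faults so far: 5)
  step 14: ref 3 -> HIT, frames=[4,3,2] (faults so far: 5)
  Optimal total faults: 5

Answer: 6 6 5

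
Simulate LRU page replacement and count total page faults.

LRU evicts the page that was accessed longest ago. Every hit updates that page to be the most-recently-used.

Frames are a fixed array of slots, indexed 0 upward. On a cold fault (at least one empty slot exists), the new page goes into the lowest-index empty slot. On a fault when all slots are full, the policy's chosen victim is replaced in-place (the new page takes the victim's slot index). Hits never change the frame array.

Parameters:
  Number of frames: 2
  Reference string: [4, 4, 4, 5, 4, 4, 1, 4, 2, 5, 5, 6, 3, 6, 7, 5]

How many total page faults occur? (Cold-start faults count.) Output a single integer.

Answer: 9

Derivation:
Step 0: ref 4 → FAULT, frames=[4,-]
Step 1: ref 4 → HIT, frames=[4,-]
Step 2: ref 4 → HIT, frames=[4,-]
Step 3: ref 5 → FAULT, frames=[4,5]
Step 4: ref 4 → HIT, frames=[4,5]
Step 5: ref 4 → HIT, frames=[4,5]
Step 6: ref 1 → FAULT (evict 5), frames=[4,1]
Step 7: ref 4 → HIT, frames=[4,1]
Step 8: ref 2 → FAULT (evict 1), frames=[4,2]
Step 9: ref 5 → FAULT (evict 4), frames=[5,2]
Step 10: ref 5 → HIT, frames=[5,2]
Step 11: ref 6 → FAULT (evict 2), frames=[5,6]
Step 12: ref 3 → FAULT (evict 5), frames=[3,6]
Step 13: ref 6 → HIT, frames=[3,6]
Step 14: ref 7 → FAULT (evict 3), frames=[7,6]
Step 15: ref 5 → FAULT (evict 6), frames=[7,5]
Total faults: 9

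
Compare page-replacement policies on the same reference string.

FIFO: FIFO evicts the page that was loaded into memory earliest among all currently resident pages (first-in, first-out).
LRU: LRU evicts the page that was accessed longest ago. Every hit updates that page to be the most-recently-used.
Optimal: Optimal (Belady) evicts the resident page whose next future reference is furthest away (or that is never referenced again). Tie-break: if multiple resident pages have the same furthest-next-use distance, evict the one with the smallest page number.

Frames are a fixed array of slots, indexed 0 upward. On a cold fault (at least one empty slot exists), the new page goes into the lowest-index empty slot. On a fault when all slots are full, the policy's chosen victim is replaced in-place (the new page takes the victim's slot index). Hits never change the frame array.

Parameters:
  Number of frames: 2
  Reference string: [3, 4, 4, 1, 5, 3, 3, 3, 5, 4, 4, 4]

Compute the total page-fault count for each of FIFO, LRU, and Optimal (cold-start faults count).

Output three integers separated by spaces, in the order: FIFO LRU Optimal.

Answer: 6 6 5

Derivation:
--- FIFO ---
  step 0: ref 3 -> FAULT, frames=[3,-] (faults so far: 1)
  step 1: ref 4 -> FAULT, frames=[3,4] (faults so far: 2)
  step 2: ref 4 -> HIT, frames=[3,4] (faults so far: 2)
  step 3: ref 1 -> FAULT, evict 3, frames=[1,4] (faults so far: 3)
  step 4: ref 5 -> FAULT, evict 4, frames=[1,5] (faults so far: 4)
  step 5: ref 3 -> FAULT, evict 1, frames=[3,5] (faults so far: 5)
  step 6: ref 3 -> HIT, frames=[3,5] (faults so far: 5)
  step 7: ref 3 -> HIT, frames=[3,5] (faults so far: 5)
  step 8: ref 5 -> HIT, frames=[3,5] (faults so far: 5)
  step 9: ref 4 -> FAULT, evict 5, frames=[3,4] (faults so far: 6)
  step 10: ref 4 -> HIT, frames=[3,4] (faults so far: 6)
  step 11: ref 4 -> HIT, frames=[3,4] (faults so far: 6)
  FIFO total faults: 6
--- LRU ---
  step 0: ref 3 -> FAULT, frames=[3,-] (faults so far: 1)
  step 1: ref 4 -> FAULT, frames=[3,4] (faults so far: 2)
  step 2: ref 4 -> HIT, frames=[3,4] (faults so far: 2)
  step 3: ref 1 -> FAULT, evict 3, frames=[1,4] (faults so far: 3)
  step 4: ref 5 -> FAULT, evict 4, frames=[1,5] (faults so far: 4)
  step 5: ref 3 -> FAULT, evict 1, frames=[3,5] (faults so far: 5)
  step 6: ref 3 -> HIT, frames=[3,5] (faults so far: 5)
  step 7: ref 3 -> HIT, frames=[3,5] (faults so far: 5)
  step 8: ref 5 -> HIT, frames=[3,5] (faults so far: 5)
  step 9: ref 4 -> FAULT, evict 3, frames=[4,5] (faults so far: 6)
  step 10: ref 4 -> HIT, frames=[4,5] (faults so far: 6)
  step 11: ref 4 -> HIT, frames=[4,5] (faults so far: 6)
  LRU total faults: 6
--- Optimal ---
  step 0: ref 3 -> FAULT, frames=[3,-] (faults so far: 1)
  step 1: ref 4 -> FAULT, frames=[3,4] (faults so far: 2)
  step 2: ref 4 -> HIT, frames=[3,4] (faults so far: 2)
  step 3: ref 1 -> FAULT, evict 4, frames=[3,1] (faults so far: 3)
  step 4: ref 5 -> FAULT, evict 1, frames=[3,5] (faults so far: 4)
  step 5: ref 3 -> HIT, frames=[3,5] (faults so far: 4)
  step 6: ref 3 -> HIT, frames=[3,5] (faults so far: 4)
  step 7: ref 3 -> HIT, frames=[3,5] (faults so far: 4)
  step 8: ref 5 -> HIT, frames=[3,5] (faults so far: 4)
  step 9: ref 4 -> FAULT, evict 3, frames=[4,5] (faults so far: 5)
  step 10: ref 4 -> HIT, frames=[4,5] (faults so far: 5)
  step 11: ref 4 -> HIT, frames=[4,5] (faults so far: 5)
  Optimal total faults: 5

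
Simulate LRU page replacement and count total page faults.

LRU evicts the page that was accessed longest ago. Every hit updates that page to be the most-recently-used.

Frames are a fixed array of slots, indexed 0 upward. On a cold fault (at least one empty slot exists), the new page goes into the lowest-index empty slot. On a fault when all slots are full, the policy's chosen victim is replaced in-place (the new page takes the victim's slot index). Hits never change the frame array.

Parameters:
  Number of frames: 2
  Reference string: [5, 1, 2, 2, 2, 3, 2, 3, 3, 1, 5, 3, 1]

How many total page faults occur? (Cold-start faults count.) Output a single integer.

Step 0: ref 5 → FAULT, frames=[5,-]
Step 1: ref 1 → FAULT, frames=[5,1]
Step 2: ref 2 → FAULT (evict 5), frames=[2,1]
Step 3: ref 2 → HIT, frames=[2,1]
Step 4: ref 2 → HIT, frames=[2,1]
Step 5: ref 3 → FAULT (evict 1), frames=[2,3]
Step 6: ref 2 → HIT, frames=[2,3]
Step 7: ref 3 → HIT, frames=[2,3]
Step 8: ref 3 → HIT, frames=[2,3]
Step 9: ref 1 → FAULT (evict 2), frames=[1,3]
Step 10: ref 5 → FAULT (evict 3), frames=[1,5]
Step 11: ref 3 → FAULT (evict 1), frames=[3,5]
Step 12: ref 1 → FAULT (evict 5), frames=[3,1]
Total faults: 8

Answer: 8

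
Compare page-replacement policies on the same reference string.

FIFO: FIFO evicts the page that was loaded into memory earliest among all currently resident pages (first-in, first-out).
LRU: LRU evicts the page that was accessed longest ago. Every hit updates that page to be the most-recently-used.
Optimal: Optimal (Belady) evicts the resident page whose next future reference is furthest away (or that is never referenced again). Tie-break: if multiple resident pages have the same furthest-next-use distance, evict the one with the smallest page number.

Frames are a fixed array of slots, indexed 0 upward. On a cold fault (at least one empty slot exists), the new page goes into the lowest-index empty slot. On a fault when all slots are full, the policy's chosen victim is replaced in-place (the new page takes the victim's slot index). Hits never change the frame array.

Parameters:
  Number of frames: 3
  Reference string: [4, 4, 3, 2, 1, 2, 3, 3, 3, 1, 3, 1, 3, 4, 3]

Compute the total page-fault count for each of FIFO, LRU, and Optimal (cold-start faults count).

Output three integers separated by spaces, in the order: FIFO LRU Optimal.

--- FIFO ---
  step 0: ref 4 -> FAULT, frames=[4,-,-] (faults so far: 1)
  step 1: ref 4 -> HIT, frames=[4,-,-] (faults so far: 1)
  step 2: ref 3 -> FAULT, frames=[4,3,-] (faults so far: 2)
  step 3: ref 2 -> FAULT, frames=[4,3,2] (faults so far: 3)
  step 4: ref 1 -> FAULT, evict 4, frames=[1,3,2] (faults so far: 4)
  step 5: ref 2 -> HIT, frames=[1,3,2] (faults so far: 4)
  step 6: ref 3 -> HIT, frames=[1,3,2] (faults so far: 4)
  step 7: ref 3 -> HIT, frames=[1,3,2] (faults so far: 4)
  step 8: ref 3 -> HIT, frames=[1,3,2] (faults so far: 4)
  step 9: ref 1 -> HIT, frames=[1,3,2] (faults so far: 4)
  step 10: ref 3 -> HIT, frames=[1,3,2] (faults so far: 4)
  step 11: ref 1 -> HIT, frames=[1,3,2] (faults so far: 4)
  step 12: ref 3 -> HIT, frames=[1,3,2] (faults so far: 4)
  step 13: ref 4 -> FAULT, evict 3, frames=[1,4,2] (faults so far: 5)
  step 14: ref 3 -> FAULT, evict 2, frames=[1,4,3] (faults so far: 6)
  FIFO total faults: 6
--- LRU ---
  step 0: ref 4 -> FAULT, frames=[4,-,-] (faults so far: 1)
  step 1: ref 4 -> HIT, frames=[4,-,-] (faults so far: 1)
  step 2: ref 3 -> FAULT, frames=[4,3,-] (faults so far: 2)
  step 3: ref 2 -> FAULT, frames=[4,3,2] (faults so far: 3)
  step 4: ref 1 -> FAULT, evict 4, frames=[1,3,2] (faults so far: 4)
  step 5: ref 2 -> HIT, frames=[1,3,2] (faults so far: 4)
  step 6: ref 3 -> HIT, frames=[1,3,2] (faults so far: 4)
  step 7: ref 3 -> HIT, frames=[1,3,2] (faults so far: 4)
  step 8: ref 3 -> HIT, frames=[1,3,2] (faults so far: 4)
  step 9: ref 1 -> HIT, frames=[1,3,2] (faults so far: 4)
  step 10: ref 3 -> HIT, frames=[1,3,2] (faults so far: 4)
  step 11: ref 1 -> HIT, frames=[1,3,2] (faults so far: 4)
  step 12: ref 3 -> HIT, frames=[1,3,2] (faults so far: 4)
  step 13: ref 4 -> FAULT, evict 2, frames=[1,3,4] (faults so far: 5)
  step 14: ref 3 -> HIT, frames=[1,3,4] (faults so far: 5)
  LRU total faults: 5
--- Optimal ---
  step 0: ref 4 -> FAULT, frames=[4,-,-] (faults so far: 1)
  step 1: ref 4 -> HIT, frames=[4,-,-] (faults so far: 1)
  step 2: ref 3 -> FAULT, frames=[4,3,-] (faults so far: 2)
  step 3: ref 2 -> FAULT, frames=[4,3,2] (faults so far: 3)
  step 4: ref 1 -> FAULT, evict 4, frames=[1,3,2] (faults so far: 4)
  step 5: ref 2 -> HIT, frames=[1,3,2] (faults so far: 4)
  step 6: ref 3 -> HIT, frames=[1,3,2] (faults so far: 4)
  step 7: ref 3 -> HIT, frames=[1,3,2] (faults so far: 4)
  step 8: ref 3 -> HIT, frames=[1,3,2] (faults so far: 4)
  step 9: ref 1 -> HIT, frames=[1,3,2] (faults so far: 4)
  step 10: ref 3 -> HIT, frames=[1,3,2] (faults so far: 4)
  step 11: ref 1 -> HIT, frames=[1,3,2] (faults so far: 4)
  step 12: ref 3 -> HIT, frames=[1,3,2] (faults so far: 4)
  step 13: ref 4 -> FAULT, evict 1, frames=[4,3,2] (faults so far: 5)
  step 14: ref 3 -> HIT, frames=[4,3,2] (faults so far: 5)
  Optimal total faults: 5

Answer: 6 5 5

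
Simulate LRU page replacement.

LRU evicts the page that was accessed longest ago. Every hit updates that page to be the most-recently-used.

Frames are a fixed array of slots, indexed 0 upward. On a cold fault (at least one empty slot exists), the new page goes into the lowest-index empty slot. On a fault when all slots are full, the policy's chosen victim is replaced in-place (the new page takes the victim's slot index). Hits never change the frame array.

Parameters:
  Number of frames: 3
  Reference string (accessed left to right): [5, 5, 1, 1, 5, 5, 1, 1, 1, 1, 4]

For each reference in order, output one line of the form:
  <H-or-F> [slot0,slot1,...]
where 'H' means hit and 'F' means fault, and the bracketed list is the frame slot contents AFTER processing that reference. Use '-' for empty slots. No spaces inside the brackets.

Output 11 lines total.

F [5,-,-]
H [5,-,-]
F [5,1,-]
H [5,1,-]
H [5,1,-]
H [5,1,-]
H [5,1,-]
H [5,1,-]
H [5,1,-]
H [5,1,-]
F [5,1,4]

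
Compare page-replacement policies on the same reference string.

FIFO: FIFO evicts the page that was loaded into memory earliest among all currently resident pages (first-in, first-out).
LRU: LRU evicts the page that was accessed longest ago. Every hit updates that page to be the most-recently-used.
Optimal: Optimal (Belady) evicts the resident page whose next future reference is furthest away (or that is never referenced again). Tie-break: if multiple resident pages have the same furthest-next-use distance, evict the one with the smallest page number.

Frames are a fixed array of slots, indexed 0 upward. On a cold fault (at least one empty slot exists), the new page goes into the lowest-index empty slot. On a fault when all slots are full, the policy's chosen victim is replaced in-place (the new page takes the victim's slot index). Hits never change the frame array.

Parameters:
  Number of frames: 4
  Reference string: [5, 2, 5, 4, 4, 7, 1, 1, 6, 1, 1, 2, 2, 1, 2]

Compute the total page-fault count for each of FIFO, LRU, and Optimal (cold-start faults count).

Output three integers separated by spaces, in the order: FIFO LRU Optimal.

--- FIFO ---
  step 0: ref 5 -> FAULT, frames=[5,-,-,-] (faults so far: 1)
  step 1: ref 2 -> FAULT, frames=[5,2,-,-] (faults so far: 2)
  step 2: ref 5 -> HIT, frames=[5,2,-,-] (faults so far: 2)
  step 3: ref 4 -> FAULT, frames=[5,2,4,-] (faults so far: 3)
  step 4: ref 4 -> HIT, frames=[5,2,4,-] (faults so far: 3)
  step 5: ref 7 -> FAULT, frames=[5,2,4,7] (faults so far: 4)
  step 6: ref 1 -> FAULT, evict 5, frames=[1,2,4,7] (faults so far: 5)
  step 7: ref 1 -> HIT, frames=[1,2,4,7] (faults so far: 5)
  step 8: ref 6 -> FAULT, evict 2, frames=[1,6,4,7] (faults so far: 6)
  step 9: ref 1 -> HIT, frames=[1,6,4,7] (faults so far: 6)
  step 10: ref 1 -> HIT, frames=[1,6,4,7] (faults so far: 6)
  step 11: ref 2 -> FAULT, evict 4, frames=[1,6,2,7] (faults so far: 7)
  step 12: ref 2 -> HIT, frames=[1,6,2,7] (faults so far: 7)
  step 13: ref 1 -> HIT, frames=[1,6,2,7] (faults so far: 7)
  step 14: ref 2 -> HIT, frames=[1,6,2,7] (faults so far: 7)
  FIFO total faults: 7
--- LRU ---
  step 0: ref 5 -> FAULT, frames=[5,-,-,-] (faults so far: 1)
  step 1: ref 2 -> FAULT, frames=[5,2,-,-] (faults so far: 2)
  step 2: ref 5 -> HIT, frames=[5,2,-,-] (faults so far: 2)
  step 3: ref 4 -> FAULT, frames=[5,2,4,-] (faults so far: 3)
  step 4: ref 4 -> HIT, frames=[5,2,4,-] (faults so far: 3)
  step 5: ref 7 -> FAULT, frames=[5,2,4,7] (faults so far: 4)
  step 6: ref 1 -> FAULT, evict 2, frames=[5,1,4,7] (faults so far: 5)
  step 7: ref 1 -> HIT, frames=[5,1,4,7] (faults so far: 5)
  step 8: ref 6 -> FAULT, evict 5, frames=[6,1,4,7] (faults so far: 6)
  step 9: ref 1 -> HIT, frames=[6,1,4,7] (faults so far: 6)
  step 10: ref 1 -> HIT, frames=[6,1,4,7] (faults so far: 6)
  step 11: ref 2 -> FAULT, evict 4, frames=[6,1,2,7] (faults so far: 7)
  step 12: ref 2 -> HIT, frames=[6,1,2,7] (faults so far: 7)
  step 13: ref 1 -> HIT, frames=[6,1,2,7] (faults so far: 7)
  step 14: ref 2 -> HIT, frames=[6,1,2,7] (faults so far: 7)
  LRU total faults: 7
--- Optimal ---
  step 0: ref 5 -> FAULT, frames=[5,-,-,-] (faults so far: 1)
  step 1: ref 2 -> FAULT, frames=[5,2,-,-] (faults so far: 2)
  step 2: ref 5 -> HIT, frames=[5,2,-,-] (faults so far: 2)
  step 3: ref 4 -> FAULT, frames=[5,2,4,-] (faults so far: 3)
  step 4: ref 4 -> HIT, frames=[5,2,4,-] (faults so far: 3)
  step 5: ref 7 -> FAULT, frames=[5,2,4,7] (faults so far: 4)
  step 6: ref 1 -> FAULT, evict 4, frames=[5,2,1,7] (faults so far: 5)
  step 7: ref 1 -> HIT, frames=[5,2,1,7] (faults so far: 5)
  step 8: ref 6 -> FAULT, evict 5, frames=[6,2,1,7] (faults so far: 6)
  step 9: ref 1 -> HIT, frames=[6,2,1,7] (faults so far: 6)
  step 10: ref 1 -> HIT, frames=[6,2,1,7] (faults so far: 6)
  step 11: ref 2 -> HIT, frames=[6,2,1,7] (faults so far: 6)
  step 12: ref 2 -> HIT, frames=[6,2,1,7] (faults so far: 6)
  step 13: ref 1 -> HIT, frames=[6,2,1,7] (faults so far: 6)
  step 14: ref 2 -> HIT, frames=[6,2,1,7] (faults so far: 6)
  Optimal total faults: 6

Answer: 7 7 6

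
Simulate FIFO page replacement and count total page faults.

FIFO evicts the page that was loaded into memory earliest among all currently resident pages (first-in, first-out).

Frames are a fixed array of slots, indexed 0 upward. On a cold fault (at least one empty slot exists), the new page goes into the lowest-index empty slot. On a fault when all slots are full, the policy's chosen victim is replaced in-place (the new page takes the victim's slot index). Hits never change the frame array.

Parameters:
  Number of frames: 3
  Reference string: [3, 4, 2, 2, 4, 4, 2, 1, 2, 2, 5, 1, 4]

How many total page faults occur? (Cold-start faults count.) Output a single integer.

Answer: 6

Derivation:
Step 0: ref 3 → FAULT, frames=[3,-,-]
Step 1: ref 4 → FAULT, frames=[3,4,-]
Step 2: ref 2 → FAULT, frames=[3,4,2]
Step 3: ref 2 → HIT, frames=[3,4,2]
Step 4: ref 4 → HIT, frames=[3,4,2]
Step 5: ref 4 → HIT, frames=[3,4,2]
Step 6: ref 2 → HIT, frames=[3,4,2]
Step 7: ref 1 → FAULT (evict 3), frames=[1,4,2]
Step 8: ref 2 → HIT, frames=[1,4,2]
Step 9: ref 2 → HIT, frames=[1,4,2]
Step 10: ref 5 → FAULT (evict 4), frames=[1,5,2]
Step 11: ref 1 → HIT, frames=[1,5,2]
Step 12: ref 4 → FAULT (evict 2), frames=[1,5,4]
Total faults: 6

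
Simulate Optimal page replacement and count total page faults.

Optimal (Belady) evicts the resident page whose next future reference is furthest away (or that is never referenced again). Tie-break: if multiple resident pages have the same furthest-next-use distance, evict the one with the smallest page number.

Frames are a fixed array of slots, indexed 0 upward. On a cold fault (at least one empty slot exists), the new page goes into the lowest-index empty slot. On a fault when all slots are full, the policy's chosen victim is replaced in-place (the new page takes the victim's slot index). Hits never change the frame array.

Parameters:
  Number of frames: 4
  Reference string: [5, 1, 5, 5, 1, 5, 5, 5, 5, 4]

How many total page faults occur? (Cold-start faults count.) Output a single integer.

Step 0: ref 5 → FAULT, frames=[5,-,-,-]
Step 1: ref 1 → FAULT, frames=[5,1,-,-]
Step 2: ref 5 → HIT, frames=[5,1,-,-]
Step 3: ref 5 → HIT, frames=[5,1,-,-]
Step 4: ref 1 → HIT, frames=[5,1,-,-]
Step 5: ref 5 → HIT, frames=[5,1,-,-]
Step 6: ref 5 → HIT, frames=[5,1,-,-]
Step 7: ref 5 → HIT, frames=[5,1,-,-]
Step 8: ref 5 → HIT, frames=[5,1,-,-]
Step 9: ref 4 → FAULT, frames=[5,1,4,-]
Total faults: 3

Answer: 3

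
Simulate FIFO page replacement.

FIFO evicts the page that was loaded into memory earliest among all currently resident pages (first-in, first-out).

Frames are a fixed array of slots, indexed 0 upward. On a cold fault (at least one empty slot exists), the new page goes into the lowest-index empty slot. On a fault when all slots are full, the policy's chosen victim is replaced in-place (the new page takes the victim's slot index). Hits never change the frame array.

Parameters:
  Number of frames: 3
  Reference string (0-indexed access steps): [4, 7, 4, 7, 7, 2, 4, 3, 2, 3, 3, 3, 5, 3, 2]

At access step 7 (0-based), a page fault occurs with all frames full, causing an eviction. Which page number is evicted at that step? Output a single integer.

Answer: 4

Derivation:
Step 0: ref 4 -> FAULT, frames=[4,-,-]
Step 1: ref 7 -> FAULT, frames=[4,7,-]
Step 2: ref 4 -> HIT, frames=[4,7,-]
Step 3: ref 7 -> HIT, frames=[4,7,-]
Step 4: ref 7 -> HIT, frames=[4,7,-]
Step 5: ref 2 -> FAULT, frames=[4,7,2]
Step 6: ref 4 -> HIT, frames=[4,7,2]
Step 7: ref 3 -> FAULT, evict 4, frames=[3,7,2]
At step 7: evicted page 4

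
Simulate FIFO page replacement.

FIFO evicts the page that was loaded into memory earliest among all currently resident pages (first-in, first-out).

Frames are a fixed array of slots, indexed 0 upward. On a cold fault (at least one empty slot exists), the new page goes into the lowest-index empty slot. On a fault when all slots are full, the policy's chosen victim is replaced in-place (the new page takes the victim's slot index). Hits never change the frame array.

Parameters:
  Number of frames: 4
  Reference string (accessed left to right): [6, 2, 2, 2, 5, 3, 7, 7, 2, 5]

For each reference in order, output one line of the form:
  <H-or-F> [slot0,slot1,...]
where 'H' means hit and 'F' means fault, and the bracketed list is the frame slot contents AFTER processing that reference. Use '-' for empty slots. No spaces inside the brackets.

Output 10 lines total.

F [6,-,-,-]
F [6,2,-,-]
H [6,2,-,-]
H [6,2,-,-]
F [6,2,5,-]
F [6,2,5,3]
F [7,2,5,3]
H [7,2,5,3]
H [7,2,5,3]
H [7,2,5,3]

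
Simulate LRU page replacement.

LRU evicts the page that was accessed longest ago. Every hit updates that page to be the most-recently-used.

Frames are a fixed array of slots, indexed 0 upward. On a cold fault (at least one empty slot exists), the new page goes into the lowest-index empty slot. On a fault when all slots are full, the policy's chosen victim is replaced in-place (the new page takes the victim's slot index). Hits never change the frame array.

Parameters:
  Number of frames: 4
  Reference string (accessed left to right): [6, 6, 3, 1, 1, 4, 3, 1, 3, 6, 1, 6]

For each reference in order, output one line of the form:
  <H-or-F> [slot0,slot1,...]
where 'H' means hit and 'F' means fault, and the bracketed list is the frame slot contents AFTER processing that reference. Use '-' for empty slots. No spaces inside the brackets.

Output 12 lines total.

F [6,-,-,-]
H [6,-,-,-]
F [6,3,-,-]
F [6,3,1,-]
H [6,3,1,-]
F [6,3,1,4]
H [6,3,1,4]
H [6,3,1,4]
H [6,3,1,4]
H [6,3,1,4]
H [6,3,1,4]
H [6,3,1,4]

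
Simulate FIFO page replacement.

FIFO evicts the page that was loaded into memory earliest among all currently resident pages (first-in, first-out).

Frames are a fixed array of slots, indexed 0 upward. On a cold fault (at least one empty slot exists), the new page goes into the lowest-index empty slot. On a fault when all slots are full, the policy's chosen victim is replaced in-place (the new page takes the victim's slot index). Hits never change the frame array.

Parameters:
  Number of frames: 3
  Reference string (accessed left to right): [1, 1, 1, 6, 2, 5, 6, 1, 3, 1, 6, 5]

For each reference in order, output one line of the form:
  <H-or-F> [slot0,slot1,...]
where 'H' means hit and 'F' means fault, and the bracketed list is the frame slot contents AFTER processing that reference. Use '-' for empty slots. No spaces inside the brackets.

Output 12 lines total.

F [1,-,-]
H [1,-,-]
H [1,-,-]
F [1,6,-]
F [1,6,2]
F [5,6,2]
H [5,6,2]
F [5,1,2]
F [5,1,3]
H [5,1,3]
F [6,1,3]
F [6,5,3]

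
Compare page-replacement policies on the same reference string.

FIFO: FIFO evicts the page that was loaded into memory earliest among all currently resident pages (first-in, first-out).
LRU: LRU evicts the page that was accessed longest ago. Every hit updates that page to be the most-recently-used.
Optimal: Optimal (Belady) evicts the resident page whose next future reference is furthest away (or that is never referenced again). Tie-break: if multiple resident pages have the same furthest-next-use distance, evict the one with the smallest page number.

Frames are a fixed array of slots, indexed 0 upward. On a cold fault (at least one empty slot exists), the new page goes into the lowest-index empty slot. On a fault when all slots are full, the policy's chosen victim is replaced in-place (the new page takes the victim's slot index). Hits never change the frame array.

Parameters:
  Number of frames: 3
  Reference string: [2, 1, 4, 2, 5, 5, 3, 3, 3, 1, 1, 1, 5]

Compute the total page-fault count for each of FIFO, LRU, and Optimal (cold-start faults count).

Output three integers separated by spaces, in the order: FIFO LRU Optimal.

--- FIFO ---
  step 0: ref 2 -> FAULT, frames=[2,-,-] (faults so far: 1)
  step 1: ref 1 -> FAULT, frames=[2,1,-] (faults so far: 2)
  step 2: ref 4 -> FAULT, frames=[2,1,4] (faults so far: 3)
  step 3: ref 2 -> HIT, frames=[2,1,4] (faults so far: 3)
  step 4: ref 5 -> FAULT, evict 2, frames=[5,1,4] (faults so far: 4)
  step 5: ref 5 -> HIT, frames=[5,1,4] (faults so far: 4)
  step 6: ref 3 -> FAULT, evict 1, frames=[5,3,4] (faults so far: 5)
  step 7: ref 3 -> HIT, frames=[5,3,4] (faults so far: 5)
  step 8: ref 3 -> HIT, frames=[5,3,4] (faults so far: 5)
  step 9: ref 1 -> FAULT, evict 4, frames=[5,3,1] (faults so far: 6)
  step 10: ref 1 -> HIT, frames=[5,3,1] (faults so far: 6)
  step 11: ref 1 -> HIT, frames=[5,3,1] (faults so far: 6)
  step 12: ref 5 -> HIT, frames=[5,3,1] (faults so far: 6)
  FIFO total faults: 6
--- LRU ---
  step 0: ref 2 -> FAULT, frames=[2,-,-] (faults so far: 1)
  step 1: ref 1 -> FAULT, frames=[2,1,-] (faults so far: 2)
  step 2: ref 4 -> FAULT, frames=[2,1,4] (faults so far: 3)
  step 3: ref 2 -> HIT, frames=[2,1,4] (faults so far: 3)
  step 4: ref 5 -> FAULT, evict 1, frames=[2,5,4] (faults so far: 4)
  step 5: ref 5 -> HIT, frames=[2,5,4] (faults so far: 4)
  step 6: ref 3 -> FAULT, evict 4, frames=[2,5,3] (faults so far: 5)
  step 7: ref 3 -> HIT, frames=[2,5,3] (faults so far: 5)
  step 8: ref 3 -> HIT, frames=[2,5,3] (faults so far: 5)
  step 9: ref 1 -> FAULT, evict 2, frames=[1,5,3] (faults so far: 6)
  step 10: ref 1 -> HIT, frames=[1,5,3] (faults so far: 6)
  step 11: ref 1 -> HIT, frames=[1,5,3] (faults so far: 6)
  step 12: ref 5 -> HIT, frames=[1,5,3] (faults so far: 6)
  LRU total faults: 6
--- Optimal ---
  step 0: ref 2 -> FAULT, frames=[2,-,-] (faults so far: 1)
  step 1: ref 1 -> FAULT, frames=[2,1,-] (faults so far: 2)
  step 2: ref 4 -> FAULT, frames=[2,1,4] (faults so far: 3)
  step 3: ref 2 -> HIT, frames=[2,1,4] (faults so far: 3)
  step 4: ref 5 -> FAULT, evict 2, frames=[5,1,4] (faults so far: 4)
  step 5: ref 5 -> HIT, frames=[5,1,4] (faults so far: 4)
  step 6: ref 3 -> FAULT, evict 4, frames=[5,1,3] (faults so far: 5)
  step 7: ref 3 -> HIT, frames=[5,1,3] (faults so far: 5)
  step 8: ref 3 -> HIT, frames=[5,1,3] (faults so far: 5)
  step 9: ref 1 -> HIT, frames=[5,1,3] (faults so far: 5)
  step 10: ref 1 -> HIT, frames=[5,1,3] (faults so far: 5)
  step 11: ref 1 -> HIT, frames=[5,1,3] (faults so far: 5)
  step 12: ref 5 -> HIT, frames=[5,1,3] (faults so far: 5)
  Optimal total faults: 5

Answer: 6 6 5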